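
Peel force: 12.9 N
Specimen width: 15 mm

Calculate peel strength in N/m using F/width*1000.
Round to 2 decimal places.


Peel strength = 12.9 / 15 * 1000 = 860.00 N/m

860.00


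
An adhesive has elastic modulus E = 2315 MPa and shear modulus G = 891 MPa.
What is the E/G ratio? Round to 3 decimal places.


E/G = 2315 / 891 = 2.598

2.598


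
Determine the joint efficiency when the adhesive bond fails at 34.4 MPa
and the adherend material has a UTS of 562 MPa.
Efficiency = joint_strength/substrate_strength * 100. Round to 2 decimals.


Joint efficiency = 34.4 / 562 * 100
= 6.12%

6.12


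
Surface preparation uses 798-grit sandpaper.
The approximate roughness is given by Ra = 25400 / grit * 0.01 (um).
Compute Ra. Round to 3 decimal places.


Ra = 25400 / 798 * 0.01
= 254 / 798
= 0.318 um

0.318


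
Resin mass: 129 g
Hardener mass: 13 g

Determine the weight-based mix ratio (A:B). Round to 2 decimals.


Ratio = 129 / 13 = 9.92

9.92


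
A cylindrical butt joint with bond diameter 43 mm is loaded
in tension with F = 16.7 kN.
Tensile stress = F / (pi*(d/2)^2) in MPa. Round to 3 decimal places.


Area = pi * (43/2)^2 = 1452.2012 mm^2
Stress = 16.7*1000 / 1452.2012
= 11.500 MPa

11.500


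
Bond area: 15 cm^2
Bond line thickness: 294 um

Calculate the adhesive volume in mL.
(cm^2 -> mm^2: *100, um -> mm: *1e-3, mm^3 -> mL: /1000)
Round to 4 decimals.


V = 15*100 * 294*1e-3 / 1000
= 0.4410 mL

0.4410


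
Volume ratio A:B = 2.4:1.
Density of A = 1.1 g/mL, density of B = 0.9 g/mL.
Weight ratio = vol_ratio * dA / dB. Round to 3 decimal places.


Wt ratio = 2.4 * 1.1 / 0.9
= 2.933

2.933


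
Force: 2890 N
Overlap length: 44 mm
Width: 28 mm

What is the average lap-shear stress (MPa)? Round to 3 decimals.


Average shear stress = F / (overlap * width)
= 2890 / (44 * 28)
= 2.346 MPa

2.346


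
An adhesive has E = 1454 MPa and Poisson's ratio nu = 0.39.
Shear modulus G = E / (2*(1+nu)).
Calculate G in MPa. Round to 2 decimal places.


G = 1454 / (2*(1+0.39))
= 1454 / 2.78
= 523.02 MPa

523.02


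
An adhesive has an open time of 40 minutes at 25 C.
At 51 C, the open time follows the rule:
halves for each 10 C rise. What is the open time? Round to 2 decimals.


Factor = 2^((51-25)/10) = 6.0629
Open time = 40 / 6.0629 = 6.60 min

6.60


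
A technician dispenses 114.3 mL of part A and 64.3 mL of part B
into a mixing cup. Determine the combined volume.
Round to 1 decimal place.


Combined volume = 114.3 + 64.3
= 178.6 mL

178.6


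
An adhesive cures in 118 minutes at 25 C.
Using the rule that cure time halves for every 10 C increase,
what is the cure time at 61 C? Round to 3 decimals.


Factor = 2^((61 - 25) / 10) = 12.1257
Cure time = 118 / 12.1257
= 9.731 minutes

9.731


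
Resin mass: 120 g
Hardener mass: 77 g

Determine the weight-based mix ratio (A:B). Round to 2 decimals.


Ratio = 120 / 77 = 1.56

1.56


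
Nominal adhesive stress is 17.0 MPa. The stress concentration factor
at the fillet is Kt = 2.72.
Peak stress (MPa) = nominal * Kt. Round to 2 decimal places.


Peak = 17.0 * 2.72 = 46.24 MPa

46.24


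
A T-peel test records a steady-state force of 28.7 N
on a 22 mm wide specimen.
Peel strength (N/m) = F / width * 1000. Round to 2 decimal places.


Peel strength = 28.7 / 22 * 1000
= 1304.55 N/m

1304.55


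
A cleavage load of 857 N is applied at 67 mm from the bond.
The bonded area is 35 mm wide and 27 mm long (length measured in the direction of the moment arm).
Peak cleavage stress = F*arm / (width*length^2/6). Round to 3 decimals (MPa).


Moment = 857 * 67 = 57419 N*mm
Section modulus = 35 * 729 / 6 = 25515 / 6 mm^3
Stress = 57419 / (25515 / 6) = 344514 / 25515
= 13.502 MPa

13.502


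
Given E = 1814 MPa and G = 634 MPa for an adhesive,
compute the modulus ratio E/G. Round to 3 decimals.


E/G ratio = 1814 / 634 = 2.861

2.861


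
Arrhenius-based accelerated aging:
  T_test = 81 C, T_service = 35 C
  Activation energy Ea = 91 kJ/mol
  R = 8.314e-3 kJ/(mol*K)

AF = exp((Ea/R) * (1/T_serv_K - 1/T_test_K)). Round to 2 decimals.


T_test_K = 354.15, T_serv_K = 308.15
AF = exp((91/8.314e-3) * (1/308.15 - 1/354.15))
= 100.85

100.85


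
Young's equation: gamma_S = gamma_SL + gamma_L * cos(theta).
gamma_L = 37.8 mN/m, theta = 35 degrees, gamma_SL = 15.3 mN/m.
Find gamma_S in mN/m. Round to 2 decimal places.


cos(35 deg) = 0.819152
gamma_S = 15.3 + 37.8 * 0.819152
= 46.26 mN/m

46.26


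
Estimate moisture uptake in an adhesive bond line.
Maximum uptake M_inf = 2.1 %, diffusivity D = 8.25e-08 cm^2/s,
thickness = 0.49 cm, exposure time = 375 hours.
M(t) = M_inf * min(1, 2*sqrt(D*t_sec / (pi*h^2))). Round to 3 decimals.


Convert time: 375 h = 1350000 s
ratio = min(1, 2*sqrt(8.25e-08*1350000/(pi*0.49^2)))
= 0.768516
M(t) = 2.1 * 0.768516 = 1.614%

1.614


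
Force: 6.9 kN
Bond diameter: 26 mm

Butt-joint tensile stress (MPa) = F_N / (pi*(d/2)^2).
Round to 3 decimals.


F_N = 6.9 * 1000 = 6900.0 N
A = pi*(13.0)^2 = 530.9292 mm^2
stress = 6900.0 / 530.9292 = 12.996 MPa

12.996


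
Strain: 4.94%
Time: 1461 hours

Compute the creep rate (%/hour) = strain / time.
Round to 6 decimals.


Creep rate = 4.94 / 1461
= 0.003381 %/h

0.003381


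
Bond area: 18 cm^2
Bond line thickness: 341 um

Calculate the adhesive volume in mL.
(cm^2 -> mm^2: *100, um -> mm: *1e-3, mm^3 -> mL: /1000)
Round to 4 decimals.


V = 18*100 * 341*1e-3 / 1000
= 0.6138 mL

0.6138


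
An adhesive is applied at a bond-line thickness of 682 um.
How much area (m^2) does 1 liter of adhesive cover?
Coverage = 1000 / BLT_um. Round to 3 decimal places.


Coverage = 1000 / 682 = 1.466 m^2

1.466


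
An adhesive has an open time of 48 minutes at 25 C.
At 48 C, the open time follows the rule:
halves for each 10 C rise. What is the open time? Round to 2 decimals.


Factor = 2^((48-25)/10) = 4.9246
Open time = 48 / 4.9246 = 9.75 min

9.75


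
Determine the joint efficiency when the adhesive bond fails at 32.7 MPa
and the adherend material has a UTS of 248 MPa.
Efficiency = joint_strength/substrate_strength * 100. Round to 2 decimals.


Joint efficiency = 32.7 / 248 * 100
= 13.19%

13.19


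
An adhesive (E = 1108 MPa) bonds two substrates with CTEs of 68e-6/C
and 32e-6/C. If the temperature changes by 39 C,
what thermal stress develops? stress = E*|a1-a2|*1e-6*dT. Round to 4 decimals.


Stress = 1108 * |68 - 32| * 1e-6 * 39
= 1.5556 MPa

1.5556


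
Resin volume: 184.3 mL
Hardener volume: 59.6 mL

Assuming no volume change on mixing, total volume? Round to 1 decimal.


V_total = 184.3 + 59.6 = 243.9 mL

243.9


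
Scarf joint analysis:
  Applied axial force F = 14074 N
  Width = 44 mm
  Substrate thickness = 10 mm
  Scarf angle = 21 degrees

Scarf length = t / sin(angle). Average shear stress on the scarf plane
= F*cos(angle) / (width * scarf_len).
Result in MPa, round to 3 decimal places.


Scarf length = 10 / sin(21 deg) = 27.9043 mm
cos(21 deg) = 0.933580
Shear = 14074 * 0.933580 / (44 * 27.9043)
= 10.702 MPa

10.702


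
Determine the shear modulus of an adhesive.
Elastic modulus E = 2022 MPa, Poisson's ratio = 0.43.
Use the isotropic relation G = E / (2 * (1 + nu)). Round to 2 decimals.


G = 2022 / (2*(1+0.43)) = 2022 / 2.86
= 706.99 MPa

706.99


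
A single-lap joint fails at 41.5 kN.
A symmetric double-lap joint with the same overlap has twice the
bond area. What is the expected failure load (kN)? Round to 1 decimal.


Double-lap load = 2 * 41.5 = 83.0 kN

83.0


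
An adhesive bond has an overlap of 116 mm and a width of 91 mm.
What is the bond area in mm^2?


Bond area = overlap * width
= 116 * 91
= 10556 mm^2

10556


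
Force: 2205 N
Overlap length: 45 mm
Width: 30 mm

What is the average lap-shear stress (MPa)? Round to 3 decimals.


Average shear stress = F / (overlap * width)
= 2205 / (45 * 30)
= 1.633 MPa

1.633


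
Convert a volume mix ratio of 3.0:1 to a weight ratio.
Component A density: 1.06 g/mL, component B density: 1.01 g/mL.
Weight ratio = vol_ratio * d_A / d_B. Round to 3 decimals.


= 3.0 * 1.06 / 1.01 = 3.149

3.149


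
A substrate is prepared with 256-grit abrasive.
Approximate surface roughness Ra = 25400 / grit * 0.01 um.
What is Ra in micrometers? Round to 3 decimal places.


Ra = 25400 / 256 * 0.01 = 0.992 um

0.992


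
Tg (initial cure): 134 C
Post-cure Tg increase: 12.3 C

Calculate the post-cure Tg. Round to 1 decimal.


Post-cure Tg = 134 + 12.3 = 146.3 C

146.3


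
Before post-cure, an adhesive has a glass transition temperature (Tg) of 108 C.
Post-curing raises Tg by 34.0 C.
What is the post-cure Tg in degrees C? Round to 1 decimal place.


Tg_post = Tg_base + delta_Tg
= 108 + 34.0
= 142.0 C

142.0


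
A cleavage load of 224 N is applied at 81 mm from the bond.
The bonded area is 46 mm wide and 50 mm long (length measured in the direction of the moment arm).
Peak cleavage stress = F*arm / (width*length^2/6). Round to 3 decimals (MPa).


Moment = 224 * 81 = 18144 N*mm
Section modulus = 46 * 2500 / 6 = 115000 / 6 mm^3
Stress = 18144 / (115000 / 6) = 108864 / 115000
= 0.947 MPa

0.947


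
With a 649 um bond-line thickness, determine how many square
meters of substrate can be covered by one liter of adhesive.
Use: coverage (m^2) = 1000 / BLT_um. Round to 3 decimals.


Coverage = 1000 / 649 = 1.541 m^2

1.541


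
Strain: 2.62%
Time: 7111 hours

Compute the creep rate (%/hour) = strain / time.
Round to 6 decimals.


Creep rate = 2.62 / 7111
= 0.000368 %/h

0.000368


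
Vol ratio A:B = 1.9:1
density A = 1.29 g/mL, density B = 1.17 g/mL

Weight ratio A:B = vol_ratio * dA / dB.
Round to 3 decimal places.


Weight ratio = 1.9 * 1.29 / 1.17
= 2.095

2.095


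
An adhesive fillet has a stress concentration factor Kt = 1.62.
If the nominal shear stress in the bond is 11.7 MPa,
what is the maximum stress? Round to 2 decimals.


Max stress = 11.7 * 1.62 = 18.95 MPa

18.95


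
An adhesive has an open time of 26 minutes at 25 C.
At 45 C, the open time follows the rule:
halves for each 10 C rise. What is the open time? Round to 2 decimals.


Factor = 2^((45-25)/10) = 4.0000
Open time = 26 / 4.0000 = 6.50 min

6.50


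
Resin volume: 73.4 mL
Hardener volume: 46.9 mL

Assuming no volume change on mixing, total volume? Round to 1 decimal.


V_total = 73.4 + 46.9 = 120.3 mL

120.3


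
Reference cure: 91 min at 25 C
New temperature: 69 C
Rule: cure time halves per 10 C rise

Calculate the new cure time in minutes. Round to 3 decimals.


factor = 2^((69-25)/10) = 21.1121
t_new = 91 / 21.1121 = 4.310 min

4.310


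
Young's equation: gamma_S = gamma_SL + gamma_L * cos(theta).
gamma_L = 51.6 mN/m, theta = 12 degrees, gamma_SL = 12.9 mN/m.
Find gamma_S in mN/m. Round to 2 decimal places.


cos(12 deg) = 0.978148
gamma_S = 12.9 + 51.6 * 0.978148
= 63.37 mN/m

63.37


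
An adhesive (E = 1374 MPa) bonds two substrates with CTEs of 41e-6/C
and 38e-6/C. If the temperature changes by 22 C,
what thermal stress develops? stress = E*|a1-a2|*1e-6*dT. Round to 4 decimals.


Stress = 1374 * |41 - 38| * 1e-6 * 22
= 0.0907 MPa

0.0907


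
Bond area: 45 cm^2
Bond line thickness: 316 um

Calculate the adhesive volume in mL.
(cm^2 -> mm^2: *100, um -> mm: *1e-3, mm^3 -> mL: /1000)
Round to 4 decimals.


V = 45*100 * 316*1e-3 / 1000
= 1.4220 mL

1.4220


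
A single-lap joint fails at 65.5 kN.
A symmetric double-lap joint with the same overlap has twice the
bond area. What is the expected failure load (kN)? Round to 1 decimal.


Double-lap load = 2 * 65.5 = 131.0 kN

131.0


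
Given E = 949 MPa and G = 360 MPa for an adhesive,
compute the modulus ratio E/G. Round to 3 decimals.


E/G ratio = 949 / 360 = 2.636

2.636


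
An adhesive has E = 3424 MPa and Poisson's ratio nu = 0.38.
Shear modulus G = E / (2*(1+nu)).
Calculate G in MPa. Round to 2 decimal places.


G = 3424 / (2*(1+0.38))
= 3424 / 2.76
= 1240.58 MPa

1240.58


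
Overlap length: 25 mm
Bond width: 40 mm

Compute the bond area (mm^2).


Bond area = 25 * 40 = 1000 mm^2

1000


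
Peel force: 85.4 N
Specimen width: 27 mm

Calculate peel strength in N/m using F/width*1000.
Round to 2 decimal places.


Peel strength = 85.4 / 27 * 1000 = 3162.96 N/m

3162.96


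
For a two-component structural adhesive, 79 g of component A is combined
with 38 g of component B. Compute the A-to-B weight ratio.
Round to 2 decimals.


Weight ratio A:B = 79 / 38
= 2.08

2.08


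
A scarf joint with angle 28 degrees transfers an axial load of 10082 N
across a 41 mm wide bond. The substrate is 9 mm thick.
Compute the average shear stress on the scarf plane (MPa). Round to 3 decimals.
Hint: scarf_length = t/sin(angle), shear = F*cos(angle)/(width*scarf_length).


scarf_length = 9 / sin(28 deg) = 19.1705 mm
cos(28 deg) = 0.882948
shear stress = 10082 * 0.882948 / (41 * 19.1705)
= 11.326 MPa

11.326


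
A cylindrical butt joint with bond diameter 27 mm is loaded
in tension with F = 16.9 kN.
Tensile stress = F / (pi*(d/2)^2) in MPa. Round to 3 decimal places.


Area = pi * (27/2)^2 = 572.5553 mm^2
Stress = 16.9*1000 / 572.5553
= 29.517 MPa

29.517


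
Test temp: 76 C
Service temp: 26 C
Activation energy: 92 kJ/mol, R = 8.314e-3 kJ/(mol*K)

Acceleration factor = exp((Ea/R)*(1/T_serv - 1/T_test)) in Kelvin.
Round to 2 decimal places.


AF = exp((92/0.008314)*(1/299.15 - 1/349.15))
= 199.78

199.78


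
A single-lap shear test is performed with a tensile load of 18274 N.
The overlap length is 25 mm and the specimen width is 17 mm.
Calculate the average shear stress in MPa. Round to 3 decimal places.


Shear stress = F / (overlap * width)
= 18274 / (25 * 17)
= 18274 / 425
= 42.998 MPa

42.998


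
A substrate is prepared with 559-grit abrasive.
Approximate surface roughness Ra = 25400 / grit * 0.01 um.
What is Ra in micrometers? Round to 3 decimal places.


Ra = 25400 / 559 * 0.01 = 0.454 um

0.454


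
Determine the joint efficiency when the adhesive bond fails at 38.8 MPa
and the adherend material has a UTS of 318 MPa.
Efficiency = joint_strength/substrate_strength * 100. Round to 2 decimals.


Joint efficiency = 38.8 / 318 * 100
= 12.20%

12.20


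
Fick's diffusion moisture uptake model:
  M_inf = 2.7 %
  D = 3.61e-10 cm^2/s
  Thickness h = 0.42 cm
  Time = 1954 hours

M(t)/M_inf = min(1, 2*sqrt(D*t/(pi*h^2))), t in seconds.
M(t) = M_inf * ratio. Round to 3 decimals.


t_sec = 1954 * 3600 = 7034400
ratio = 2*sqrt(3.61e-10*7034400/(pi*0.42^2))
= min(1, 0.135386)
= 0.135386
M(t) = 2.7 * 0.135386 = 0.366 %

0.366


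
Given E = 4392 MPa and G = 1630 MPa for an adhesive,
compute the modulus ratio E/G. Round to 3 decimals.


E/G ratio = 4392 / 1630 = 2.694

2.694


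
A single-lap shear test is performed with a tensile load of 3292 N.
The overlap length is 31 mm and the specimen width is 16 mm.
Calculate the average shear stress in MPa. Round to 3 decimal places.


Shear stress = F / (overlap * width)
= 3292 / (31 * 16)
= 3292 / 496
= 6.637 MPa

6.637


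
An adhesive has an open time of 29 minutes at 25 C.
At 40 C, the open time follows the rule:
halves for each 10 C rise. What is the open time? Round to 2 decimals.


Factor = 2^((40-25)/10) = 2.8284
Open time = 29 / 2.8284 = 10.25 min

10.25


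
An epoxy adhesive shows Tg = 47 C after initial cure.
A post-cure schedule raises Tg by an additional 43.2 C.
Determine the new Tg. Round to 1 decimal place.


New Tg = 47 + 43.2
= 90.2 C

90.2


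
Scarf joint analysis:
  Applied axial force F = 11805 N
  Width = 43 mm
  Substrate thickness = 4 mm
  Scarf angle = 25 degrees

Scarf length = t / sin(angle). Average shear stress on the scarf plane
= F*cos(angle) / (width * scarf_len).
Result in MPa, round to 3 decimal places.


Scarf length = 4 / sin(25 deg) = 9.4648 mm
cos(25 deg) = 0.906308
Shear = 11805 * 0.906308 / (43 * 9.4648)
= 26.288 MPa

26.288


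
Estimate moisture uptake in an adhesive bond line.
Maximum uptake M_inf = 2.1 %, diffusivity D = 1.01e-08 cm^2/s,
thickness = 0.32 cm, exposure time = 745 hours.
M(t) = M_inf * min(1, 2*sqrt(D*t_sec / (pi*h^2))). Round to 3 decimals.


Convert time: 745 h = 2682000 s
ratio = min(1, 2*sqrt(1.01e-08*2682000/(pi*0.32^2)))
= 0.580357
M(t) = 2.1 * 0.580357 = 1.219%

1.219


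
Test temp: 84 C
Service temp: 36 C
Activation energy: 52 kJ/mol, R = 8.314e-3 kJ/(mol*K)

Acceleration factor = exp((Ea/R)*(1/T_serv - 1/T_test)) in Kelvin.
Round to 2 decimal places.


AF = exp((52/0.008314)*(1/309.15 - 1/357.15))
= 15.17

15.17


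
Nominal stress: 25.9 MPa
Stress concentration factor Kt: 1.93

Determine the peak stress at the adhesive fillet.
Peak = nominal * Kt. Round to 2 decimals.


Peak stress = 25.9 * 1.93
= 49.99 MPa

49.99


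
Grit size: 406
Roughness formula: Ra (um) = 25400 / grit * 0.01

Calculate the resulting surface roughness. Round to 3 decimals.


Ra = 25400 / 406 * 0.01
= 0.626 um

0.626


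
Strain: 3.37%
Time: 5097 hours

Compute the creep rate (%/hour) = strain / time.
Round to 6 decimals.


Creep rate = 3.37 / 5097
= 0.000661 %/h

0.000661


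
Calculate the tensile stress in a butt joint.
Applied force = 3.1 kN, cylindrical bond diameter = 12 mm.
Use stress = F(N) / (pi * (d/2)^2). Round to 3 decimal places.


A = pi * 6.0^2 = 113.0973 mm^2
sigma = 3100.0 / 113.0973 = 27.410 MPa

27.410


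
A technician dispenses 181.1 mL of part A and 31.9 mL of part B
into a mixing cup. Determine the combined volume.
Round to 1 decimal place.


Combined volume = 181.1 + 31.9
= 213.0 mL

213.0


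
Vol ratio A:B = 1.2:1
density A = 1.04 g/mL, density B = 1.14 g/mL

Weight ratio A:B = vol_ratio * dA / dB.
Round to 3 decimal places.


Weight ratio = 1.2 * 1.04 / 1.14
= 1.095

1.095


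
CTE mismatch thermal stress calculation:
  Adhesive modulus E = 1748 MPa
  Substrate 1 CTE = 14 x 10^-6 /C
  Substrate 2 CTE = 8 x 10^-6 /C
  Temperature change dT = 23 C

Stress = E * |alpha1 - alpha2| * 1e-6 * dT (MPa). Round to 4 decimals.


delta_alpha = |14 - 8| = 6 x 10^-6/C
Stress = 1748 * 6e-6 * 23
= 0.2412 MPa

0.2412


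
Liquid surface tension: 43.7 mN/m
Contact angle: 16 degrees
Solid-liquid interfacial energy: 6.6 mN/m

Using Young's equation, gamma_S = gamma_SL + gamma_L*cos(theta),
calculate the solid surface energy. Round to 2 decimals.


gamma_S = 6.6 + 43.7 * cos(16)
= 48.61 mN/m

48.61


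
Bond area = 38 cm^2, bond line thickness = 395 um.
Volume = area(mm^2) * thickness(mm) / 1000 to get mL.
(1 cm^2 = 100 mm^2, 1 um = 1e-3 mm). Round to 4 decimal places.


area_mm2 = 38 * 100 = 3800
blt_mm = 395 * 1e-3 = 0.395
vol_mm3 = 3800 * 0.395 = 1501.0
vol_mL = 1501.0 / 1000 = 1.5010 mL

1.5010


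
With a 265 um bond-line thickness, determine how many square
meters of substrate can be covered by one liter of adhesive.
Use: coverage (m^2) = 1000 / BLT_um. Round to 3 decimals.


Coverage = 1000 / 265 = 3.774 m^2

3.774


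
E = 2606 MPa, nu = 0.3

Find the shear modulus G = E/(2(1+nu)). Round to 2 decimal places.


G = 2606 / (2 * 1.30)
= 1002.31 MPa

1002.31


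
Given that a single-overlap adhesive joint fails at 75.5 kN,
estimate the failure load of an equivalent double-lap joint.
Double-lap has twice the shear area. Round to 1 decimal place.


Double-lap factor = 2
Expected load = 75.5 * 2 = 151.0 kN

151.0


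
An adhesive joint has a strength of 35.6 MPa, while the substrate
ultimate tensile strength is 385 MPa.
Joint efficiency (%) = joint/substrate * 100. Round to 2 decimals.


Efficiency = 35.6 / 385 * 100
= 9.25%

9.25


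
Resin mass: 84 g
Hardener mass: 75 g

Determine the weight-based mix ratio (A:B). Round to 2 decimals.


Ratio = 84 / 75 = 1.12

1.12


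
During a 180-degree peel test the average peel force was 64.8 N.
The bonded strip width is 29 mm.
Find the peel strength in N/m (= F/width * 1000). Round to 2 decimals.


Peel strength = F/width * 1000
= 64.8 / 29 * 1000
= 2234.48 N/m

2234.48


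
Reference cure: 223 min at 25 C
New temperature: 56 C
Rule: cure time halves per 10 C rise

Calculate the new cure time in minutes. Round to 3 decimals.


factor = 2^((56-25)/10) = 8.5742
t_new = 223 / 8.5742 = 26.008 min

26.008


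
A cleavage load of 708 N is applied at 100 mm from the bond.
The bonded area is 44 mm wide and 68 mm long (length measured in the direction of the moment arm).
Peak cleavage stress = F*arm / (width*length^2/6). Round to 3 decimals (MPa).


Moment = 708 * 100 = 70800 N*mm
Section modulus = 44 * 4624 / 6 = 203456 / 6 mm^3
Stress = 70800 / (203456 / 6) = 424800 / 203456
= 2.088 MPa

2.088


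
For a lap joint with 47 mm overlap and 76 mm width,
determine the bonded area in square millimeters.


Area = 47 * 76 = 3572 mm^2

3572


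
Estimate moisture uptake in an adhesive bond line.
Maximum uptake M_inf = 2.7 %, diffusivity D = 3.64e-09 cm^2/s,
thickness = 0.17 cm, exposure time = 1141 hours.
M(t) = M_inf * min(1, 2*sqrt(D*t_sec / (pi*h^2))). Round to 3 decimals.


Convert time: 1141 h = 4107600 s
ratio = min(1, 2*sqrt(3.64e-09*4107600/(pi*0.17^2)))
= 0.811617
M(t) = 2.7 * 0.811617 = 2.191%

2.191


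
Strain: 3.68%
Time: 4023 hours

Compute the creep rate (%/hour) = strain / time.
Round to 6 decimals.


Creep rate = 3.68 / 4023
= 0.000915 %/h

0.000915


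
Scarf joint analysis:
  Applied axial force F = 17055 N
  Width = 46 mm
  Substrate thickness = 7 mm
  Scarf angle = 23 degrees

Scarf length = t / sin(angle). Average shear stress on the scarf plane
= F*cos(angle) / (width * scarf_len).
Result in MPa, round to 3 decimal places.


Scarf length = 7 / sin(23 deg) = 17.9151 mm
cos(23 deg) = 0.920505
Shear = 17055 * 0.920505 / (46 * 17.9151)
= 19.050 MPa

19.050


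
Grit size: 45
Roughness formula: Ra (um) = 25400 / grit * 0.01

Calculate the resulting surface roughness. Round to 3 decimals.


Ra = 25400 / 45 * 0.01
= 5.644 um

5.644


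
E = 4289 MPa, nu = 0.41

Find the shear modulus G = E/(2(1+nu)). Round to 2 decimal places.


G = 4289 / (2 * 1.41)
= 1520.92 MPa

1520.92


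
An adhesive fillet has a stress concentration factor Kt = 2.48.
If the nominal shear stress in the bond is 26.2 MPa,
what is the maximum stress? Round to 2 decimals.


Max stress = 26.2 * 2.48 = 64.98 MPa

64.98


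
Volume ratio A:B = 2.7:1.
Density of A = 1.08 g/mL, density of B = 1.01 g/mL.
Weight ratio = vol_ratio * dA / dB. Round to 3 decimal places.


Wt ratio = 2.7 * 1.08 / 1.01
= 2.887

2.887


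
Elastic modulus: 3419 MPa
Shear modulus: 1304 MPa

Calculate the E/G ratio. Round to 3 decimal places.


E / G = 3419 / 1304 = 2.622

2.622


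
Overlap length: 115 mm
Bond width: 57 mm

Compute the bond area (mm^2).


Bond area = 115 * 57 = 6555 mm^2

6555


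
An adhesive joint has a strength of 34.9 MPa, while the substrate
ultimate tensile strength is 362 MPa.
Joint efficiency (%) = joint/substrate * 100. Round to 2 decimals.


Efficiency = 34.9 / 362 * 100
= 9.64%

9.64


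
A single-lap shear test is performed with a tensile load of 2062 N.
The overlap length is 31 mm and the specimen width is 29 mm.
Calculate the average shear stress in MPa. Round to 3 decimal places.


Shear stress = F / (overlap * width)
= 2062 / (31 * 29)
= 2062 / 899
= 2.294 MPa

2.294


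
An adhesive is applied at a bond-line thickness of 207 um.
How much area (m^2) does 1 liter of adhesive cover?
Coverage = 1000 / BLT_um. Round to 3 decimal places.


Coverage = 1000 / 207 = 4.831 m^2

4.831


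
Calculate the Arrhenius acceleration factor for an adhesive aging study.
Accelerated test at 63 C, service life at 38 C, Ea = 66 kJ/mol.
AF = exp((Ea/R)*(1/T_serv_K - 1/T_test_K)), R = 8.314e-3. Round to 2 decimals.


T_test = 336.15 K, T_serv = 311.15 K
Ea/R = 66 / 0.008314 = 7938.42
AF = exp(7938.42 * (1/311.15 - 1/336.15))
= 6.67

6.67


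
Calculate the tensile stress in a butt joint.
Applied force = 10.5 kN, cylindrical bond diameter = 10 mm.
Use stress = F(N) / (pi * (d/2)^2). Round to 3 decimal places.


A = pi * 5.0^2 = 78.5398 mm^2
sigma = 10500.0 / 78.5398 = 133.690 MPa

133.690


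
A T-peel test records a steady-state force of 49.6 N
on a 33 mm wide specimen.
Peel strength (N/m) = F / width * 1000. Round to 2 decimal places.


Peel strength = 49.6 / 33 * 1000
= 1503.03 N/m

1503.03


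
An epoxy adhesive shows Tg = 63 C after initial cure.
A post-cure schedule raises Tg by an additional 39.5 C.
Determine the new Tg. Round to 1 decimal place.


New Tg = 63 + 39.5
= 102.5 C

102.5


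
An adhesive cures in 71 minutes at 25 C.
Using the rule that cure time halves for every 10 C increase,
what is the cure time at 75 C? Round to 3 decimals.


Factor = 2^((75 - 25) / 10) = 32.0000
Cure time = 71 / 32.0000
= 2.219 minutes

2.219


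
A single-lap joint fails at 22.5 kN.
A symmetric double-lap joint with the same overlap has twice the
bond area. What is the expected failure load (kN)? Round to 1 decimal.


Double-lap load = 2 * 22.5 = 45.0 kN

45.0


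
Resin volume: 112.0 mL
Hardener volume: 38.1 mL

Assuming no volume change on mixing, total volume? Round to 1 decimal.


V_total = 112.0 + 38.1 = 150.1 mL

150.1


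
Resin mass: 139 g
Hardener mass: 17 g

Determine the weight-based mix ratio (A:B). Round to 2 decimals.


Ratio = 139 / 17 = 8.18

8.18


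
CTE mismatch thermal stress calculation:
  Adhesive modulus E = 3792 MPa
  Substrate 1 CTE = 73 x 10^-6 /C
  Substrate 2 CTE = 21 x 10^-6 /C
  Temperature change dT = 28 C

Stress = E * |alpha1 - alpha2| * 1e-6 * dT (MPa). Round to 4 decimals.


delta_alpha = |73 - 21| = 52 x 10^-6/C
Stress = 3792 * 52e-6 * 28
= 5.5212 MPa

5.5212


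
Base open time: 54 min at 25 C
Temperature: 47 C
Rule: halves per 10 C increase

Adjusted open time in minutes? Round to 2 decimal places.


Acceleration = 2^((47-25)/10) = 4.5948
Open time = 54 / 4.5948 = 11.75 min

11.75


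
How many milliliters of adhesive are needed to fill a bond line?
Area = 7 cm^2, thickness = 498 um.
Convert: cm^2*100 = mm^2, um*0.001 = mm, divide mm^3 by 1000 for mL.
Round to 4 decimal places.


= (7 * 100) * (498 * 0.001) / 1000
= 0.3486 mL

0.3486


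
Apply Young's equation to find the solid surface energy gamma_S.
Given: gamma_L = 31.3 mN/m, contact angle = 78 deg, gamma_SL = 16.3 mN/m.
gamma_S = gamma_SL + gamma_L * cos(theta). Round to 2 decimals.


theta_rad = 78 * pi/180 = 1.361357
gamma_S = 16.3 + 31.3 * cos(1.361357)
= 22.81 mN/m

22.81


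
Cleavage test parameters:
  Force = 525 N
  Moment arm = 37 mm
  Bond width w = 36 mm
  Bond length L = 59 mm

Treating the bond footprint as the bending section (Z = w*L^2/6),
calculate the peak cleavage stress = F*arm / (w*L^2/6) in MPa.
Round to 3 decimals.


M = 525 * 37 = 19425 N*mm
Z = 36 * 59^2 / 6 = 125316 / 6 mm^3
sigma = M / Z = 6 * 19425 / 125316 = 116550 / 125316
= 0.930 MPa

0.930


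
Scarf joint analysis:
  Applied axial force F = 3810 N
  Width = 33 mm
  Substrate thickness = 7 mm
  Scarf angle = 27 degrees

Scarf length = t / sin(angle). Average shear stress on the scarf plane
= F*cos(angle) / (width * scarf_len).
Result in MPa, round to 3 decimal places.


Scarf length = 7 / sin(27 deg) = 15.4188 mm
cos(27 deg) = 0.891007
Shear = 3810 * 0.891007 / (33 * 15.4188)
= 6.672 MPa

6.672


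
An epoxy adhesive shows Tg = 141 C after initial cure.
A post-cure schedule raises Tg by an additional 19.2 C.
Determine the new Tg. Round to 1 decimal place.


New Tg = 141 + 19.2
= 160.2 C

160.2


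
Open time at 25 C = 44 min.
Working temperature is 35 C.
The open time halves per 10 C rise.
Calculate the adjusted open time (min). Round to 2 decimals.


factor = 2^((35 - 25) / 10) = 2.0000
ot = 44 / 2.0000 = 22.00 min

22.00


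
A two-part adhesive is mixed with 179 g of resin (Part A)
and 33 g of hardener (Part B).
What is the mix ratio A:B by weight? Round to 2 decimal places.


Mix ratio = mass_A / mass_B
= 179 / 33
= 5.42

5.42


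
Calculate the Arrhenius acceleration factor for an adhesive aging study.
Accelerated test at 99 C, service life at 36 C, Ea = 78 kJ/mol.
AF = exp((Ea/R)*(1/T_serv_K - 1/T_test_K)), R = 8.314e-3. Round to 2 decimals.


T_test = 372.15 K, T_serv = 309.15 K
Ea/R = 78 / 0.008314 = 9381.77
AF = exp(9381.77 * (1/309.15 - 1/372.15))
= 170.26

170.26


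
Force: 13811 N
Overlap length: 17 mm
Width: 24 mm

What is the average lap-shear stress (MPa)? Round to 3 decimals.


Average shear stress = F / (overlap * width)
= 13811 / (17 * 24)
= 33.850 MPa

33.850


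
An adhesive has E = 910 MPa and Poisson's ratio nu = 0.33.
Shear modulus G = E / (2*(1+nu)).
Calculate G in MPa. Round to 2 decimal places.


G = 910 / (2*(1+0.33))
= 910 / 2.66
= 342.11 MPa

342.11


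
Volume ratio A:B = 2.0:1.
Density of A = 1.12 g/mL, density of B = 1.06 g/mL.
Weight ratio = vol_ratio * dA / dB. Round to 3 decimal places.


Wt ratio = 2.0 * 1.12 / 1.06
= 2.113

2.113


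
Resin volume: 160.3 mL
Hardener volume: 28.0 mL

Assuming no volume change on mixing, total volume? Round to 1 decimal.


V_total = 160.3 + 28.0 = 188.3 mL

188.3


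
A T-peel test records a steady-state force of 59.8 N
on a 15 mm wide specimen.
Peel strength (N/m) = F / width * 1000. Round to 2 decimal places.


Peel strength = 59.8 / 15 * 1000
= 3986.67 N/m

3986.67


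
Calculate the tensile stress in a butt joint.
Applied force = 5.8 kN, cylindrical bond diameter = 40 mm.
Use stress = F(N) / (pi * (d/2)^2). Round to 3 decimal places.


A = pi * 20.0^2 = 1256.6371 mm^2
sigma = 5800.0 / 1256.6371 = 4.615 MPa

4.615


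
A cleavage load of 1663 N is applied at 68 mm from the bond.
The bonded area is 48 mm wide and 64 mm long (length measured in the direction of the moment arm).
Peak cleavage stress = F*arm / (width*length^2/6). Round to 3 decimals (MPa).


Moment = 1663 * 68 = 113084 N*mm
Section modulus = 48 * 4096 / 6 = 196608 / 6 mm^3
Stress = 113084 / (196608 / 6) = 678504 / 196608
= 3.451 MPa

3.451


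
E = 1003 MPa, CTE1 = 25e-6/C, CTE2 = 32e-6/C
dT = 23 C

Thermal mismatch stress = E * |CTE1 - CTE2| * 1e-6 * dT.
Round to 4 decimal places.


= 1003 * 7e-6 * 23
= 0.1615 MPa

0.1615


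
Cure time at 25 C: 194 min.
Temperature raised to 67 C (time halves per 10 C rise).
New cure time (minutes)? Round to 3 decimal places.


Acceleration factor = 2^(42/10) = 18.3792
New time = 194 / 18.3792 = 10.555 min

10.555


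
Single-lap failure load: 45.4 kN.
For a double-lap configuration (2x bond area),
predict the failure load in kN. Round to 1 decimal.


Failure load = 45.4 * 2 = 90.8 kN

90.8


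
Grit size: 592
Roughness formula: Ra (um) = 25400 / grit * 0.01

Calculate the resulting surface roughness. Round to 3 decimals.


Ra = 25400 / 592 * 0.01
= 0.429 um

0.429


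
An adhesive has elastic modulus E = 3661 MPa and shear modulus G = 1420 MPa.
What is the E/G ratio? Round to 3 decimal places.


E/G = 3661 / 1420 = 2.578

2.578


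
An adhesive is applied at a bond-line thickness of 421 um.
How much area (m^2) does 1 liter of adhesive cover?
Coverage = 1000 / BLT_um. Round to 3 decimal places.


Coverage = 1000 / 421 = 2.375 m^2

2.375


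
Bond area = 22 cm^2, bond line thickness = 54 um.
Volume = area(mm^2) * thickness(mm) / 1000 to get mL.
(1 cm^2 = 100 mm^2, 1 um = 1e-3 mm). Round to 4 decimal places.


area_mm2 = 22 * 100 = 2200
blt_mm = 54 * 1e-3 = 0.054
vol_mm3 = 2200 * 0.054 = 118.8
vol_mL = 118.8 / 1000 = 0.1188 mL

0.1188


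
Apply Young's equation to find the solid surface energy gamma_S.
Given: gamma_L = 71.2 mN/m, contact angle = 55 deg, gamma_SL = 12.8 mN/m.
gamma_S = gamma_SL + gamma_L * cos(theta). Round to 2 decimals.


theta_rad = 55 * pi/180 = 0.959931
gamma_S = 12.8 + 71.2 * cos(0.959931)
= 53.64 mN/m

53.64


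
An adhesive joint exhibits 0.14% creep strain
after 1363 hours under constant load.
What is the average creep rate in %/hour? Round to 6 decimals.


Creep rate = strain / time
= 0.14 / 1363
= 0.000103 %/h

0.000103


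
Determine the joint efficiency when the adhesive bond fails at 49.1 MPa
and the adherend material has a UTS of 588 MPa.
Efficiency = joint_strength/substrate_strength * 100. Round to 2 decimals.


Joint efficiency = 49.1 / 588 * 100
= 8.35%

8.35


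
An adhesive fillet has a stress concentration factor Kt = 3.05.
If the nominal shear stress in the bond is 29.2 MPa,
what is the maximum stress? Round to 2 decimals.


Max stress = 29.2 * 3.05 = 89.06 MPa

89.06


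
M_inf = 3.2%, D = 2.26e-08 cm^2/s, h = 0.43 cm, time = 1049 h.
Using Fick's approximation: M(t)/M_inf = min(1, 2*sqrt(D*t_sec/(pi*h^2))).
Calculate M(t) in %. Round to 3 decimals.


t = 3776400 s
ratio = min(1, 2*sqrt(2.26e-08*3776400/(pi*0.1849)))
= 0.766619
M(t) = 3.2 * 0.766619 = 2.453%

2.453


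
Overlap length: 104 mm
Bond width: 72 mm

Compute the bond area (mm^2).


Bond area = 104 * 72 = 7488 mm^2

7488


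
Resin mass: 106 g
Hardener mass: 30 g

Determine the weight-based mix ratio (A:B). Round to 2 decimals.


Ratio = 106 / 30 = 3.53

3.53


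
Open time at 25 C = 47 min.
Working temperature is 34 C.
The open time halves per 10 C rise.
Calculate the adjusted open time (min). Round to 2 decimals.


factor = 2^((34 - 25) / 10) = 1.8661
ot = 47 / 1.8661 = 25.19 min

25.19


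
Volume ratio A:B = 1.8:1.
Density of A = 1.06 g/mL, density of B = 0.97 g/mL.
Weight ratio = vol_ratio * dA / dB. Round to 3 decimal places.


Wt ratio = 1.8 * 1.06 / 0.97
= 1.967

1.967


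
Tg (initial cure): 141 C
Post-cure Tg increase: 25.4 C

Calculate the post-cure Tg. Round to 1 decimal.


Post-cure Tg = 141 + 25.4 = 166.4 C

166.4


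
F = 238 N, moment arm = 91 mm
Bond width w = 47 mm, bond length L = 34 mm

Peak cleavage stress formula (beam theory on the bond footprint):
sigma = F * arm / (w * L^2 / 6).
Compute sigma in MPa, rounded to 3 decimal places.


sigma = (238 * 91) / (47 * 1156 / 6)
= 21658 * 6 / 54332
= 129948 / 54332
= 2.392 MPa

2.392


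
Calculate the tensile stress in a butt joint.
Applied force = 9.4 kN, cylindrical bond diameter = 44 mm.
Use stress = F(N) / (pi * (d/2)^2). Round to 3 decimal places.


A = pi * 22.0^2 = 1520.5308 mm^2
sigma = 9400.0 / 1520.5308 = 6.182 MPa

6.182


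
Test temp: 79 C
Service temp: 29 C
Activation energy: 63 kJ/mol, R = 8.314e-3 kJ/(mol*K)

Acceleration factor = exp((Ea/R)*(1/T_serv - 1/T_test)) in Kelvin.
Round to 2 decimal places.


AF = exp((63/0.008314)*(1/302.15 - 1/352.15))
= 35.19

35.19


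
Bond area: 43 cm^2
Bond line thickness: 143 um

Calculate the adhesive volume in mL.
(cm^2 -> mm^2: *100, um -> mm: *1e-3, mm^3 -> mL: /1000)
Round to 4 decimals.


V = 43*100 * 143*1e-3 / 1000
= 0.6149 mL

0.6149


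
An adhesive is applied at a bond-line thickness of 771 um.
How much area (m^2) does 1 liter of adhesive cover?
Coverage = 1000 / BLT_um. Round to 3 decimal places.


Coverage = 1000 / 771 = 1.297 m^2

1.297


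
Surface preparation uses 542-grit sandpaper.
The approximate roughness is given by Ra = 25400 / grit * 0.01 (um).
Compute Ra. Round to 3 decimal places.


Ra = 25400 / 542 * 0.01
= 254 / 542
= 0.469 um

0.469


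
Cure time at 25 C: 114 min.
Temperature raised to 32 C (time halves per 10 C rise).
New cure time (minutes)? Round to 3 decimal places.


Acceleration factor = 2^(7/10) = 1.6245
New time = 114 / 1.6245 = 70.175 min

70.175


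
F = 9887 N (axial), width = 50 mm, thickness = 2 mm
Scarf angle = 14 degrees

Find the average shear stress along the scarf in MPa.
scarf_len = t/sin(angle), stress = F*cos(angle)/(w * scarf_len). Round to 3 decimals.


scarf_len = 2/sin(14 deg) = 8.2671
cos(14 deg) = 0.970296
stress = 9887*0.970296/(50*8.2671) = 23.208 MPa

23.208


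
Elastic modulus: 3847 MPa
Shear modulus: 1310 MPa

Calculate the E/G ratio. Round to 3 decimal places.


E / G = 3847 / 1310 = 2.937

2.937


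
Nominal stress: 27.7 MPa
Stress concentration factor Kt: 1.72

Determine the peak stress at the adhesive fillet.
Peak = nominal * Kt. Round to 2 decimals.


Peak stress = 27.7 * 1.72
= 47.64 MPa

47.64


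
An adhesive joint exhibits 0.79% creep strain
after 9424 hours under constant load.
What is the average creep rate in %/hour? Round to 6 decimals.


Creep rate = strain / time
= 0.79 / 9424
= 0.000084 %/h

0.000084


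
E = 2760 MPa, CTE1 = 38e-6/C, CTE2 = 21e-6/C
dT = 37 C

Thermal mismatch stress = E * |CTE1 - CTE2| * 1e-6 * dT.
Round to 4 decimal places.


= 2760 * 17e-6 * 37
= 1.7360 MPa

1.7360


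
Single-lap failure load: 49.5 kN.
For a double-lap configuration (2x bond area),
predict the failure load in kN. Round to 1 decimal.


Failure load = 49.5 * 2 = 99.0 kN

99.0


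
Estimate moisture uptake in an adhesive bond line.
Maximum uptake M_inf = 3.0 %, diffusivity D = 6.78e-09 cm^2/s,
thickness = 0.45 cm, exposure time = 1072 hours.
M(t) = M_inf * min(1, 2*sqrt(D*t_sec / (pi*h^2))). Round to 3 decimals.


Convert time: 1072 h = 3859200 s
ratio = min(1, 2*sqrt(6.78e-09*3859200/(pi*0.45^2)))
= 0.405608
M(t) = 3.0 * 0.405608 = 1.217%

1.217


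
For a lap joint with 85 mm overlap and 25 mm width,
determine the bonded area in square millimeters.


Area = 85 * 25 = 2125 mm^2

2125


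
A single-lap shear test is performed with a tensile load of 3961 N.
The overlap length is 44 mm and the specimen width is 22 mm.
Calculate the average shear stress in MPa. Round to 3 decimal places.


Shear stress = F / (overlap * width)
= 3961 / (44 * 22)
= 3961 / 968
= 4.092 MPa

4.092


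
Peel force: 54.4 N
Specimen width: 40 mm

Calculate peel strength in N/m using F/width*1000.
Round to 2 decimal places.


Peel strength = 54.4 / 40 * 1000 = 1360.00 N/m

1360.00


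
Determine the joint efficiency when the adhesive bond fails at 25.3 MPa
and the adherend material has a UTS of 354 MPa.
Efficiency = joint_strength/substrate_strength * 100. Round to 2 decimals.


Joint efficiency = 25.3 / 354 * 100
= 7.15%

7.15


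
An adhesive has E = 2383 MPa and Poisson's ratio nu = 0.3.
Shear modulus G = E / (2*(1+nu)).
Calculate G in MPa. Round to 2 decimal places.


G = 2383 / (2*(1+0.3))
= 2383 / 2.60
= 916.54 MPa

916.54


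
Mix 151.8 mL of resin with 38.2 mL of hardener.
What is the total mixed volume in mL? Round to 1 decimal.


Total = 151.8 + 38.2 = 190.0 mL

190.0


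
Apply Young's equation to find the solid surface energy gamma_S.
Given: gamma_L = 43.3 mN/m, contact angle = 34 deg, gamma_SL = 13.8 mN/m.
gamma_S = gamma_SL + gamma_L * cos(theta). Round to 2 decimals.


theta_rad = 34 * pi/180 = 0.593412
gamma_S = 13.8 + 43.3 * cos(0.593412)
= 49.70 mN/m

49.70


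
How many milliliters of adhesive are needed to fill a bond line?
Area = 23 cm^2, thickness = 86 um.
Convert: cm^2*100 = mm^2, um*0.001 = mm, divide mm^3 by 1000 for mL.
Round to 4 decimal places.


= (23 * 100) * (86 * 0.001) / 1000
= 0.1978 mL

0.1978


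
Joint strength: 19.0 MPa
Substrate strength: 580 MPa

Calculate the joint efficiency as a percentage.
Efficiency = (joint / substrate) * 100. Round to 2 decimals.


Efficiency = (19.0 / 580) * 100 = 3.28%

3.28


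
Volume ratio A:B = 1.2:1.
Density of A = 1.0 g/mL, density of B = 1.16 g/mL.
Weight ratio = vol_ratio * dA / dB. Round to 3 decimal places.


Wt ratio = 1.2 * 1.0 / 1.16
= 1.034

1.034


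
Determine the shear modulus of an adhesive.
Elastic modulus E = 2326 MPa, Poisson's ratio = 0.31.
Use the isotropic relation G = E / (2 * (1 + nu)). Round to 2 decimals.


G = 2326 / (2*(1+0.31)) = 2326 / 2.62
= 887.79 MPa

887.79


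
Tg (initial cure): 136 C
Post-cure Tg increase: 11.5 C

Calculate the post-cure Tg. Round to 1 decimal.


Post-cure Tg = 136 + 11.5 = 147.5 C

147.5
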